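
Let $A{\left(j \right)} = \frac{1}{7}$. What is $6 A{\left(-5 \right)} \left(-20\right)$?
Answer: $- \frac{120}{7} \approx -17.143$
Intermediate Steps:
$A{\left(j \right)} = \frac{1}{7}$
$6 A{\left(-5 \right)} \left(-20\right) = 6 \cdot \frac{1}{7} \left(-20\right) = \frac{6}{7} \left(-20\right) = - \frac{120}{7}$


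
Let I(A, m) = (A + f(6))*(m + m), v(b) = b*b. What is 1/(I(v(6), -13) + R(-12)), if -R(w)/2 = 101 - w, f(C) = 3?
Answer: -1/1240 ≈ -0.00080645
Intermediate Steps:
v(b) = b²
I(A, m) = 2*m*(3 + A) (I(A, m) = (A + 3)*(m + m) = (3 + A)*(2*m) = 2*m*(3 + A))
R(w) = -202 + 2*w (R(w) = -2*(101 - w) = -202 + 2*w)
1/(I(v(6), -13) + R(-12)) = 1/(2*(-13)*(3 + 6²) + (-202 + 2*(-12))) = 1/(2*(-13)*(3 + 36) + (-202 - 24)) = 1/(2*(-13)*39 - 226) = 1/(-1014 - 226) = 1/(-1240) = -1/1240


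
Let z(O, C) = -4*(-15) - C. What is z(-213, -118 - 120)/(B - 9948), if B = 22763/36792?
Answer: -10964016/365984053 ≈ -0.029958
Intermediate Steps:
z(O, C) = 60 - C
B = 22763/36792 (B = 22763*(1/36792) = 22763/36792 ≈ 0.61869)
z(-213, -118 - 120)/(B - 9948) = (60 - (-118 - 120))/(22763/36792 - 9948) = (60 - 1*(-238))/(-365984053/36792) = (60 + 238)*(-36792/365984053) = 298*(-36792/365984053) = -10964016/365984053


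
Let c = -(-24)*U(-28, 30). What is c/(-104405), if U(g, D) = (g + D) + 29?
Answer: -744/104405 ≈ -0.0071261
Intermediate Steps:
U(g, D) = 29 + D + g (U(g, D) = (D + g) + 29 = 29 + D + g)
c = 744 (c = -(-24)*(29 + 30 - 28) = -(-24)*31 = -3*(-248) = 744)
c/(-104405) = 744/(-104405) = 744*(-1/104405) = -744/104405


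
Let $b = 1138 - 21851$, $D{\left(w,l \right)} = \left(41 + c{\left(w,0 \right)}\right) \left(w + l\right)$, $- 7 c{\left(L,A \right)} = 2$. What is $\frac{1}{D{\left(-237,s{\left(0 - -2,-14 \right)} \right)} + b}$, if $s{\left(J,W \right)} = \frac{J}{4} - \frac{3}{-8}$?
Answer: $- \frac{56}{1698293} \approx -3.2974 \cdot 10^{-5}$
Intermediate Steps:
$c{\left(L,A \right)} = - \frac{2}{7}$ ($c{\left(L,A \right)} = \left(- \frac{1}{7}\right) 2 = - \frac{2}{7}$)
$s{\left(J,W \right)} = \frac{3}{8} + \frac{J}{4}$ ($s{\left(J,W \right)} = J \frac{1}{4} - - \frac{3}{8} = \frac{J}{4} + \frac{3}{8} = \frac{3}{8} + \frac{J}{4}$)
$D{\left(w,l \right)} = \frac{285 l}{7} + \frac{285 w}{7}$ ($D{\left(w,l \right)} = \left(41 - \frac{2}{7}\right) \left(w + l\right) = \frac{285 \left(l + w\right)}{7} = \frac{285 l}{7} + \frac{285 w}{7}$)
$b = -20713$ ($b = 1138 - 21851 = -20713$)
$\frac{1}{D{\left(-237,s{\left(0 - -2,-14 \right)} \right)} + b} = \frac{1}{\left(\frac{285 \left(\frac{3}{8} + \frac{0 - -2}{4}\right)}{7} + \frac{285}{7} \left(-237\right)\right) - 20713} = \frac{1}{\left(\frac{285 \left(\frac{3}{8} + \frac{0 + 2}{4}\right)}{7} - \frac{67545}{7}\right) - 20713} = \frac{1}{\left(\frac{285 \left(\frac{3}{8} + \frac{1}{4} \cdot 2\right)}{7} - \frac{67545}{7}\right) - 20713} = \frac{1}{\left(\frac{285 \left(\frac{3}{8} + \frac{1}{2}\right)}{7} - \frac{67545}{7}\right) - 20713} = \frac{1}{\left(\frac{285}{7} \cdot \frac{7}{8} - \frac{67545}{7}\right) - 20713} = \frac{1}{\left(\frac{285}{8} - \frac{67545}{7}\right) - 20713} = \frac{1}{- \frac{538365}{56} - 20713} = \frac{1}{- \frac{1698293}{56}} = - \frac{56}{1698293}$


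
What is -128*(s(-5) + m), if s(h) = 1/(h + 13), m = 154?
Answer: -19728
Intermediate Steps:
s(h) = 1/(13 + h)
-128*(s(-5) + m) = -128*(1/(13 - 5) + 154) = -128*(1/8 + 154) = -128*1233/8 = -19728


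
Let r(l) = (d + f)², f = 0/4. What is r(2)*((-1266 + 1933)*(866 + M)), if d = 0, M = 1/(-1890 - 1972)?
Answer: 0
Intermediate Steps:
f = 0 (f = 0*(¼) = 0)
M = -1/3862 (M = 1/(-3862) = -1/3862 ≈ -0.00025893)
r(l) = 0 (r(l) = (0 + 0)² = 0² = 0)
r(2)*((-1266 + 1933)*(866 + M)) = 0*((-1266 + 1933)*(866 - 1/3862)) = 0*(667*(3344491/3862)) = 0*(2230775497/3862) = 0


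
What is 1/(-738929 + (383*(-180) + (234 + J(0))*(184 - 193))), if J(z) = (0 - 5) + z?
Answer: -1/809930 ≈ -1.2347e-6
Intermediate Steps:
J(z) = -5 + z
1/(-738929 + (383*(-180) + (234 + J(0))*(184 - 193))) = 1/(-738929 + (383*(-180) + (234 + (-5 + 0))*(184 - 193))) = 1/(-738929 + (-68940 + (234 - 5)*(-9))) = 1/(-738929 + (-68940 + 229*(-9))) = 1/(-738929 + (-68940 - 2061)) = 1/(-738929 - 71001) = 1/(-809930) = -1/809930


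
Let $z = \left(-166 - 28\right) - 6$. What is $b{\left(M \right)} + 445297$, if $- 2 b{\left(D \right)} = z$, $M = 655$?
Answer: $445397$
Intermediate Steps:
$z = -200$ ($z = -194 - 6 = -200$)
$b{\left(D \right)} = 100$ ($b{\left(D \right)} = \left(- \frac{1}{2}\right) \left(-200\right) = 100$)
$b{\left(M \right)} + 445297 = 100 + 445297 = 445397$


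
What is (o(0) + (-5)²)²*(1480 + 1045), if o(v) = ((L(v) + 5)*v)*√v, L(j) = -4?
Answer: 1578125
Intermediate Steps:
o(v) = v^(3/2) (o(v) = ((-4 + 5)*v)*√v = (1*v)*√v = v*√v = v^(3/2))
(o(0) + (-5)²)²*(1480 + 1045) = (0^(3/2) + (-5)²)²*(1480 + 1045) = (0 + 25)²*2525 = 25²*2525 = 625*2525 = 1578125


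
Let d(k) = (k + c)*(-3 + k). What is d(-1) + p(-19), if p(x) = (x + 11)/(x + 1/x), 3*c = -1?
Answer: 3124/543 ≈ 5.7532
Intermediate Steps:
c = -1/3 (c = (1/3)*(-1) = -1/3 ≈ -0.33333)
p(x) = (11 + x)/(x + 1/x)
d(k) = (-3 + k)*(-1/3 + k) (d(k) = (k - 1/3)*(-3 + k) = (-1/3 + k)*(-3 + k) = (-3 + k)*(-1/3 + k))
d(-1) + p(-19) = (1 + (-1)**2 - 10/3*(-1)) - 19*(11 - 19)/(1 + (-19)**2) = (1 + 1 + 10/3) - 19*(-8)/(1 + 361) = 16/3 - 19*(-8)/362 = 16/3 - 19*1/362*(-8) = 16/3 + 76/181 = 3124/543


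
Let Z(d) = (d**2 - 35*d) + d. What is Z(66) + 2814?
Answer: 4926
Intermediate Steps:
Z(d) = d**2 - 34*d
Z(66) + 2814 = 66*(-34 + 66) + 2814 = 66*32 + 2814 = 2112 + 2814 = 4926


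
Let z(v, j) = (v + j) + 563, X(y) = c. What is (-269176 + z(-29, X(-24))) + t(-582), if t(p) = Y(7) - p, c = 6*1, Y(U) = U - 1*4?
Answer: -268051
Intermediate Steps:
Y(U) = -4 + U (Y(U) = U - 4 = -4 + U)
c = 6
X(y) = 6
z(v, j) = 563 + j + v (z(v, j) = (j + v) + 563 = 563 + j + v)
t(p) = 3 - p (t(p) = (-4 + 7) - p = 3 - p)
(-269176 + z(-29, X(-24))) + t(-582) = (-269176 + (563 + 6 - 29)) + (3 - 1*(-582)) = (-269176 + 540) + (3 + 582) = -268636 + 585 = -268051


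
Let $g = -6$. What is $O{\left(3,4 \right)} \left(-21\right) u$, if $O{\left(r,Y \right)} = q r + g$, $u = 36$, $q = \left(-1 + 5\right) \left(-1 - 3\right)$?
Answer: $40824$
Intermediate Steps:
$q = -16$ ($q = 4 \left(-4\right) = -16$)
$O{\left(r,Y \right)} = -6 - 16 r$ ($O{\left(r,Y \right)} = - 16 r - 6 = -6 - 16 r$)
$O{\left(3,4 \right)} \left(-21\right) u = \left(-6 - 48\right) \left(-21\right) 36 = \left(-54\right) \left(-21\right) 36 = 1134 \cdot 36 = 40824$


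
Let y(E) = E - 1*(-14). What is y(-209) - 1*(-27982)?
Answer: 27787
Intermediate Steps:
y(E) = 14 + E (y(E) = E + 14 = 14 + E)
y(-209) - 1*(-27982) = (14 - 209) - 1*(-27982) = -195 + 27982 = 27787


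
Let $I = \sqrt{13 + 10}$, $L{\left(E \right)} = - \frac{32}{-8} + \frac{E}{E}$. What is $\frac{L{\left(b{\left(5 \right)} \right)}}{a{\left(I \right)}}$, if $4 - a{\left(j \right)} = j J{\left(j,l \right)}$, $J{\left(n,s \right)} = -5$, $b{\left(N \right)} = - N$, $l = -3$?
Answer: $- \frac{20}{559} + \frac{25 \sqrt{23}}{559} \approx 0.1787$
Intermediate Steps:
$L{\left(E \right)} = 5$ ($L{\left(E \right)} = \left(-32\right) \left(- \frac{1}{8}\right) + 1 = 4 + 1 = 5$)
$I = \sqrt{23} \approx 4.7958$
$a{\left(j \right)} = 4 + 5 j$ ($a{\left(j \right)} = 4 - j \left(-5\right) = 4 - - 5 j = 4 + 5 j$)
$\frac{L{\left(b{\left(5 \right)} \right)}}{a{\left(I \right)}} = \frac{5}{4 + 5 \sqrt{23}}$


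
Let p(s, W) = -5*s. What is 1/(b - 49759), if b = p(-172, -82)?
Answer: -1/48899 ≈ -2.0450e-5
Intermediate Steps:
b = 860 (b = -5*(-172) = 860)
1/(b - 49759) = 1/(860 - 49759) = 1/(-48899) = -1/48899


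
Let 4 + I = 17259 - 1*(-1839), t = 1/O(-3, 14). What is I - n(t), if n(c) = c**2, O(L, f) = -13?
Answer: 3226885/169 ≈ 19094.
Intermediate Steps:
t = -1/13 (t = 1/(-13) = -1/13 ≈ -0.076923)
I = 19094 (I = -4 + (17259 - 1*(-1839)) = -4 + (17259 + 1839) = -4 + 19098 = 19094)
I - n(t) = 19094 - (-1/13)**2 = 19094 - 1*1/169 = 19094 - 1/169 = 3226885/169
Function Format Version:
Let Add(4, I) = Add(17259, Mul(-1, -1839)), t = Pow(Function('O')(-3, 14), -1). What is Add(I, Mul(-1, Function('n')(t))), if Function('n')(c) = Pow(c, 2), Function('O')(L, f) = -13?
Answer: Rational(3226885, 169) ≈ 19094.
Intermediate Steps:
t = Rational(-1, 13) (t = Pow(-13, -1) = Rational(-1, 13) ≈ -0.076923)
I = 19094 (I = Add(-4, Add(17259, Mul(-1, -1839))) = Add(-4, Add(17259, 1839)) = Add(-4, 19098) = 19094)
Add(I, Mul(-1, Function('n')(t))) = Add(19094, Mul(-1, Pow(Rational(-1, 13), 2))) = Add(19094, Mul(-1, Rational(1, 169))) = Add(19094, Rational(-1, 169)) = Rational(3226885, 169)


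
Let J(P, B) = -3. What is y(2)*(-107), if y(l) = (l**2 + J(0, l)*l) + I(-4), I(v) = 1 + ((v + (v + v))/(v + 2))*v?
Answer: 2675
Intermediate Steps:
I(v) = 1 + 3*v**2/(2 + v) (I(v) = 1 + ((v + 2*v)/(2 + v))*v = 1 + ((3*v)/(2 + v))*v = 1 + (3*v/(2 + v))*v = 1 + 3*v**2/(2 + v))
y(l) = -23 + l**2 - 3*l (y(l) = (l**2 - 3*l) + (2 - 4 + 3*(-4)**2)/(2 - 4) = (l**2 - 3*l) + (2 - 4 + 3*16)/(-2) = (l**2 - 3*l) - (2 - 4 + 48)/2 = (l**2 - 3*l) - 1/2*46 = (l**2 - 3*l) - 23 = -23 + l**2 - 3*l)
y(2)*(-107) = (-23 + 2**2 - 3*2)*(-107) = (-23 + 4 - 6)*(-107) = -25*(-107) = 2675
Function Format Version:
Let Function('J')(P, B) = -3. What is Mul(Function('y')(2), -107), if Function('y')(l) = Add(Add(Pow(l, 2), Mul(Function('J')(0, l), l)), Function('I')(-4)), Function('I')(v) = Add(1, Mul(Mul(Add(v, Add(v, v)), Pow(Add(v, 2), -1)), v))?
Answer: 2675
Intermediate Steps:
Function('I')(v) = Add(1, Mul(3, Pow(v, 2), Pow(Add(2, v), -1))) (Function('I')(v) = Add(1, Mul(Mul(Add(v, Mul(2, v)), Pow(Add(2, v), -1)), v)) = Add(1, Mul(Mul(Mul(3, v), Pow(Add(2, v), -1)), v)) = Add(1, Mul(Mul(3, v, Pow(Add(2, v), -1)), v)) = Add(1, Mul(3, Pow(v, 2), Pow(Add(2, v), -1))))
Function('y')(l) = Add(-23, Pow(l, 2), Mul(-3, l)) (Function('y')(l) = Add(Add(Pow(l, 2), Mul(-3, l)), Mul(Pow(Add(2, -4), -1), Add(2, -4, Mul(3, Pow(-4, 2))))) = Add(Add(Pow(l, 2), Mul(-3, l)), Mul(Pow(-2, -1), Add(2, -4, Mul(3, 16)))) = Add(Add(Pow(l, 2), Mul(-3, l)), Mul(Rational(-1, 2), Add(2, -4, 48))) = Add(Add(Pow(l, 2), Mul(-3, l)), Mul(Rational(-1, 2), 46)) = Add(Add(Pow(l, 2), Mul(-3, l)), -23) = Add(-23, Pow(l, 2), Mul(-3, l)))
Mul(Function('y')(2), -107) = Mul(Add(-23, Pow(2, 2), Mul(-3, 2)), -107) = Mul(Add(-23, 4, -6), -107) = Mul(-25, -107) = 2675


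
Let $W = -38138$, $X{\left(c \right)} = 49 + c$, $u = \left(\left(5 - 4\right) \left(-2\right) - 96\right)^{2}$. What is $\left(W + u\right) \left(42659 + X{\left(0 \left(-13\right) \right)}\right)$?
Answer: $-1218630072$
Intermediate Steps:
$u = 9604$ ($u = \left(1 \left(-2\right) - 96\right)^{2} = \left(-2 - 96\right)^{2} = \left(-98\right)^{2} = 9604$)
$\left(W + u\right) \left(42659 + X{\left(0 \left(-13\right) \right)}\right) = \left(-38138 + 9604\right) \left(42659 + \left(49 + 0 \left(-13\right)\right)\right) = - 28534 \left(42659 + \left(49 + 0\right)\right) = - 28534 \left(42659 + 49\right) = \left(-28534\right) 42708 = -1218630072$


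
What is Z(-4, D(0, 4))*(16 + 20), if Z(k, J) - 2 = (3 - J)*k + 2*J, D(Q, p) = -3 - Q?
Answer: -1008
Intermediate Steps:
Z(k, J) = 2 + 2*J + k*(3 - J) (Z(k, J) = 2 + ((3 - J)*k + 2*J) = 2 + (k*(3 - J) + 2*J) = 2 + (2*J + k*(3 - J)) = 2 + 2*J + k*(3 - J))
Z(-4, D(0, 4))*(16 + 20) = (2 + 2*(-3 - 1*0) + 3*(-4) - 1*(-3 - 1*0)*(-4))*(16 + 20) = (2 + 2*(-3 + 0) - 12 - 1*(-3 + 0)*(-4))*36 = (2 + 2*(-3) - 12 - 1*(-3)*(-4))*36 = (2 - 6 - 12 - 12)*36 = -28*36 = -1008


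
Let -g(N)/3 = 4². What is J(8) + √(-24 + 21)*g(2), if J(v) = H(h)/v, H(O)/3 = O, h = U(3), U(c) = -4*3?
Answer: -9/2 - 48*I*√3 ≈ -4.5 - 83.138*I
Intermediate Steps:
g(N) = -48 (g(N) = -3*4² = -3*16 = -48)
U(c) = -12
h = -12
H(O) = 3*O
J(v) = -36/v (J(v) = (3*(-12))/v = -36/v)
J(8) + √(-24 + 21)*g(2) = -36/8 + √(-24 + 21)*(-48) = -36*⅛ + √(-3)*(-48) = -9/2 + (I*√3)*(-48) = -9/2 - 48*I*√3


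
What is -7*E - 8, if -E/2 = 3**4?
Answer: 1126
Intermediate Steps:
E = -162 (E = -2*3**4 = -2*81 = -162)
-7*E - 8 = -7*(-162) - 8 = 1134 - 8 = 1126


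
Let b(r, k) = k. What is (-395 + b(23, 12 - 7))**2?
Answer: 152100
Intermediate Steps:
(-395 + b(23, 12 - 7))**2 = (-395 + (12 - 7))**2 = (-395 + 5)**2 = (-390)**2 = 152100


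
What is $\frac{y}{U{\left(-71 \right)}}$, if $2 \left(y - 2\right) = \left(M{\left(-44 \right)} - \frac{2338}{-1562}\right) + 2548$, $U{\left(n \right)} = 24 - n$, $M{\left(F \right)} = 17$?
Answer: $\frac{1003779}{74195} \approx 13.529$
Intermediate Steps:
$y = \frac{1003779}{781}$ ($y = 2 + \frac{\left(17 - \frac{2338}{-1562}\right) + 2548}{2} = 2 + \frac{\left(17 - - \frac{1169}{781}\right) + 2548}{2} = 2 + \frac{\left(17 + \frac{1169}{781}\right) + 2548}{2} = 2 + \frac{\frac{14446}{781} + 2548}{2} = 2 + \frac{1}{2} \cdot \frac{2004434}{781} = 2 + \frac{1002217}{781} = \frac{1003779}{781} \approx 1285.2$)
$\frac{y}{U{\left(-71 \right)}} = \frac{1003779}{781 \left(24 - -71\right)} = \frac{1003779}{781 \left(24 + 71\right)} = \frac{1003779}{781 \cdot 95} = \frac{1003779}{781} \cdot \frac{1}{95} = \frac{1003779}{74195}$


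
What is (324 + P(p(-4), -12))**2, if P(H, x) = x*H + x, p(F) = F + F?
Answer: 166464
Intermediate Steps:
p(F) = 2*F
P(H, x) = x + H*x (P(H, x) = H*x + x = x + H*x)
(324 + P(p(-4), -12))**2 = (324 - 12*(1 + 2*(-4)))**2 = (324 - 12*(1 - 8))**2 = (324 - 12*(-7))**2 = (324 + 84)**2 = 408**2 = 166464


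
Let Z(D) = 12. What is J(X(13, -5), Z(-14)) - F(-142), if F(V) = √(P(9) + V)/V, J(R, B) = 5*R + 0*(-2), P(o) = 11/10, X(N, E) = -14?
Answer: -70 + I*√14090/1420 ≈ -70.0 + 0.083592*I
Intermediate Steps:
P(o) = 11/10 (P(o) = 11*(⅒) = 11/10)
J(R, B) = 5*R (J(R, B) = 5*R + 0 = 5*R)
F(V) = √(11/10 + V)/V
J(X(13, -5), Z(-14)) - F(-142) = 5*(-14) - √(110 + 100*(-142))/(10*(-142)) = -70 - (-1)*√(110 - 14200)/(10*142) = -70 - (-1)*√(-14090)/(10*142) = -70 - (-1)*I*√14090/(10*142) = -70 - (-1)*I*√14090/1420 = -70 + I*√14090/1420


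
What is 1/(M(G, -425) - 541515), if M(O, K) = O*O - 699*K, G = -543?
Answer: 1/50409 ≈ 1.9838e-5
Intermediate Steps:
M(O, K) = O**2 - 699*K
1/(M(G, -425) - 541515) = 1/(((-543)**2 - 699*(-425)) - 541515) = 1/((294849 + 297075) - 541515) = 1/(591924 - 541515) = 1/50409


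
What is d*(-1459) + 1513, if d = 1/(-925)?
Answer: 1400984/925 ≈ 1514.6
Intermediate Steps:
d = -1/925 ≈ -0.0010811
d*(-1459) + 1513 = -1/925*(-1459) + 1513 = 1459/925 + 1513 = 1400984/925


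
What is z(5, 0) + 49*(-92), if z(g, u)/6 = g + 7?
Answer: -4436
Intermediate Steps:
z(g, u) = 42 + 6*g (z(g, u) = 6*(g + 7) = 6*(7 + g) = 42 + 6*g)
z(5, 0) + 49*(-92) = (42 + 6*5) + 49*(-92) = (42 + 30) - 4508 = 72 - 4508 = -4436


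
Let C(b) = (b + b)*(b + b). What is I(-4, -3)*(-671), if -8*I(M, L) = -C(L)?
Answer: -6039/2 ≈ -3019.5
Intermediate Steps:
C(b) = 4*b² (C(b) = (2*b)*(2*b) = 4*b²)
I(M, L) = L²/2 (I(M, L) = -(-1)*4*L²/8 = -(-1)*L²/2 = L²/2)
I(-4, -3)*(-671) = ((½)*(-3)²)*(-671) = ((½)*9)*(-671) = (9/2)*(-671) = -6039/2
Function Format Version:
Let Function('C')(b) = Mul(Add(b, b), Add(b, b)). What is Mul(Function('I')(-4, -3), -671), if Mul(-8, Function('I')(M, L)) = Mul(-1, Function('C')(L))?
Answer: Rational(-6039, 2) ≈ -3019.5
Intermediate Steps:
Function('C')(b) = Mul(4, Pow(b, 2)) (Function('C')(b) = Mul(Mul(2, b), Mul(2, b)) = Mul(4, Pow(b, 2)))
Function('I')(M, L) = Mul(Rational(1, 2), Pow(L, 2)) (Function('I')(M, L) = Mul(Rational(-1, 8), Mul(-1, Mul(4, Pow(L, 2)))) = Mul(Rational(-1, 8), Mul(-4, Pow(L, 2))) = Mul(Rational(1, 2), Pow(L, 2)))
Mul(Function('I')(-4, -3), -671) = Mul(Mul(Rational(1, 2), Pow(-3, 2)), -671) = Mul(Mul(Rational(1, 2), 9), -671) = Mul(Rational(9, 2), -671) = Rational(-6039, 2)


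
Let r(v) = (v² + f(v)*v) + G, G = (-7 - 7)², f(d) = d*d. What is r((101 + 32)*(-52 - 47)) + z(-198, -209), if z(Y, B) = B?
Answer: -2282587958587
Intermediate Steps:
f(d) = d²
G = 196 (G = (-14)² = 196)
r(v) = 196 + v² + v³ (r(v) = (v² + v²*v) + 196 = (v² + v³) + 196 = 196 + v² + v³)
r((101 + 32)*(-52 - 47)) + z(-198, -209) = (196 + ((101 + 32)*(-52 - 47))² + ((101 + 32)*(-52 - 47))³) - 209 = (196 + (133*(-99))² + (133*(-99))³) - 209 = (196 + (-13167)² + (-13167)³) - 209 = (196 + 173369889 - 2282761328463) - 209 = -2282587958378 - 209 = -2282587958587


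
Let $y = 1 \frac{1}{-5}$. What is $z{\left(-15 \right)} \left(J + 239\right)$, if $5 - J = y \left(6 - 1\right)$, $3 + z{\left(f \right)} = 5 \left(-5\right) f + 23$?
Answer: $96775$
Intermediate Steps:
$y = - \frac{1}{5}$ ($y = 1 \left(- \frac{1}{5}\right) = - \frac{1}{5} \approx -0.2$)
$z{\left(f \right)} = 20 - 25 f$ ($z{\left(f \right)} = -3 + \left(5 \left(-5\right) f + 23\right) = -3 - \left(-23 + 25 f\right) = 20 - 25 f$)
$J = 6$ ($J = 5 - - \frac{6 - 1}{5} = 5 - \left(- \frac{1}{5}\right) 5 = 5 - -1 = 5 + 1 = 6$)
$z{\left(-15 \right)} \left(J + 239\right) = \left(20 - -375\right) \left(6 + 239\right) = \left(20 + 375\right) 245 = 395 \cdot 245 = 96775$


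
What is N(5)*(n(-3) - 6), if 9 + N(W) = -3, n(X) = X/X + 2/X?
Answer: 68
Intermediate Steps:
n(X) = 1 + 2/X
N(W) = -12 (N(W) = -9 - 3 = -12)
N(5)*(n(-3) - 6) = -12*((2 - 3)/(-3) - 6) = -12*(-⅓*(-1) - 6) = -12*(⅓ - 6) = -12*(-17/3) = 68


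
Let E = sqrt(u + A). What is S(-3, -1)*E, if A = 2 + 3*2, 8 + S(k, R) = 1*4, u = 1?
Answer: -12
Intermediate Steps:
S(k, R) = -4 (S(k, R) = -8 + 1*4 = -8 + 4 = -4)
A = 8 (A = 2 + 6 = 8)
E = 3 (E = sqrt(1 + 8) = sqrt(9) = 3)
S(-3, -1)*E = -4*3 = -12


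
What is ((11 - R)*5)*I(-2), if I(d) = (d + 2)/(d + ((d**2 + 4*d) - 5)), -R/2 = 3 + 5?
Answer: 0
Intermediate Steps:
R = -16 (R = -2*(3 + 5) = -2*8 = -16)
I(d) = (2 + d)/(-5 + d**2 + 5*d) (I(d) = (2 + d)/(d + (-5 + d**2 + 4*d)) = (2 + d)/(-5 + d**2 + 5*d))
((11 - R)*5)*I(-2) = ((11 - 1*(-16))*5)*((2 - 2)/(-5 + (-2)**2 + 5*(-2))) = ((11 + 16)*5)*(0/(-5 + 4 - 10)) = (27*5)*(0/(-11)) = 135*(-1/11*0) = 135*0 = 0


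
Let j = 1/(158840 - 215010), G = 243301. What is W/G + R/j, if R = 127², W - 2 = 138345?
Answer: -220422416596583/243301 ≈ -9.0597e+8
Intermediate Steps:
W = 138347 (W = 2 + 138345 = 138347)
j = -1/56170 (j = 1/(-56170) = -1/56170 ≈ -1.7803e-5)
R = 16129
W/G + R/j = 138347/243301 + 16129/(-1/56170) = 138347*(1/243301) + 16129*(-56170) = 138347/243301 - 905965930 = -220422416596583/243301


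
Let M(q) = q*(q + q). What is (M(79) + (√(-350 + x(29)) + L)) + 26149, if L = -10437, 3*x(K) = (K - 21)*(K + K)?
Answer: 28194 + I*√1758/3 ≈ 28194.0 + 13.976*I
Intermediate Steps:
x(K) = 2*K*(-21 + K)/3 (x(K) = ((K - 21)*(K + K))/3 = ((-21 + K)*(2*K))/3 = (2*K*(-21 + K))/3 = 2*K*(-21 + K)/3)
M(q) = 2*q² (M(q) = q*(2*q) = 2*q²)
(M(79) + (√(-350 + x(29)) + L)) + 26149 = (2*79² + (√(-350 + (⅔)*29*(-21 + 29)) - 10437)) + 26149 = (2*6241 + (√(-350 + (⅔)*29*8) - 10437)) + 26149 = (12482 + (√(-350 + 464/3) - 10437)) + 26149 = (12482 + (√(-586/3) - 10437)) + 26149 = (12482 + (I*√1758/3 - 10437)) + 26149 = (12482 + (-10437 + I*√1758/3)) + 26149 = (2045 + I*√1758/3) + 26149 = 28194 + I*√1758/3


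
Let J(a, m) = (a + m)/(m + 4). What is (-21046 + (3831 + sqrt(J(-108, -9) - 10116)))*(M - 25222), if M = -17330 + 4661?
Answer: 652293565 - 341019*I*sqrt(3115)/5 ≈ 6.5229e+8 - 3.8066e+6*I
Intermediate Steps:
J(a, m) = (a + m)/(4 + m)
M = -12669
(-21046 + (3831 + sqrt(J(-108, -9) - 10116)))*(M - 25222) = (-21046 + (3831 + sqrt((-108 - 9)/(4 - 9) - 10116)))*(-12669 - 25222) = (-21046 + (3831 + sqrt(-117/(-5) - 10116)))*(-37891) = (-21046 + (3831 + sqrt(-1/5*(-117) - 10116)))*(-37891) = (-21046 + (3831 + sqrt(117/5 - 10116)))*(-37891) = (-21046 + (3831 + sqrt(-50463/5)))*(-37891) = (-21046 + (3831 + 9*I*sqrt(3115)/5))*(-37891) = (-17215 + 9*I*sqrt(3115)/5)*(-37891) = 652293565 - 341019*I*sqrt(3115)/5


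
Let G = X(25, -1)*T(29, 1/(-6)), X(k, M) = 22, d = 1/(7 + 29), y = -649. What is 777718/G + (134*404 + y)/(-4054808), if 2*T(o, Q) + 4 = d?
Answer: -113525982188235/6378212984 ≈ -17799.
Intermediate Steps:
d = 1/36 ≈ 0.027778
T(o, Q) = -143/72 (T(o, Q) = -2 + (½)*(1/36) = -2 + 1/72 = -143/72)
G = -1573/36 (G = 22*(-143/72) = -1573/36 ≈ -43.694)
777718/G + (134*404 + y)/(-4054808) = 777718/(-1573/36) + (134*404 - 649)/(-4054808) = 777718*(-36/1573) + (54136 - 649)*(-1/4054808) = -27997848/1573 + 53487*(-1/4054808) = -27997848/1573 - 53487/4054808 = -113525982188235/6378212984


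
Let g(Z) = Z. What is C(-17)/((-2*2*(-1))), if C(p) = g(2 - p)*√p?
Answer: 19*I*√17/4 ≈ 19.585*I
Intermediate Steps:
C(p) = √p*(2 - p) (C(p) = (2 - p)*√p = √p*(2 - p))
C(-17)/((-2*2*(-1))) = (√(-17)*(2 - 1*(-17)))/((-2*2*(-1))) = ((I*√17)*(2 + 17))/((-4*(-1))) = ((I*√17)*19)/4 = (19*I*√17)*(¼) = 19*I*√17/4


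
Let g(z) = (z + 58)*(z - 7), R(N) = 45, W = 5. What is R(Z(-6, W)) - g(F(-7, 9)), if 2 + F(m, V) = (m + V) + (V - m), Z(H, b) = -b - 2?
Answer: -621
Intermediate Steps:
Z(H, b) = -2 - b
F(m, V) = -2 + 2*V (F(m, V) = -2 + ((m + V) + (V - m)) = -2 + ((V + m) + (V - m)) = -2 + 2*V)
g(z) = (-7 + z)*(58 + z) (g(z) = (58 + z)*(-7 + z) = (-7 + z)*(58 + z))
R(Z(-6, W)) - g(F(-7, 9)) = 45 - (-406 + (-2 + 2*9)² + 51*(-2 + 2*9)) = 45 - (-406 + (-2 + 18)² + 51*(-2 + 18)) = 45 - (-406 + 16² + 51*16) = 45 - (-406 + 256 + 816) = 45 - 1*666 = 45 - 666 = -621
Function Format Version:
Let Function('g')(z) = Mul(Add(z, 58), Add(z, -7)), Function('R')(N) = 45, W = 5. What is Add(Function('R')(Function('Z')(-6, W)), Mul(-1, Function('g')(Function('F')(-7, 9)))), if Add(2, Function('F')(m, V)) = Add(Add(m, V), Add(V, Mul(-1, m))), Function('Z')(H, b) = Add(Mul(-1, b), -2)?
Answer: -621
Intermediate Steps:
Function('Z')(H, b) = Add(-2, Mul(-1, b))
Function('F')(m, V) = Add(-2, Mul(2, V)) (Function('F')(m, V) = Add(-2, Add(Add(m, V), Add(V, Mul(-1, m)))) = Add(-2, Add(Add(V, m), Add(V, Mul(-1, m)))) = Add(-2, Mul(2, V)))
Function('g')(z) = Mul(Add(-7, z), Add(58, z)) (Function('g')(z) = Mul(Add(58, z), Add(-7, z)) = Mul(Add(-7, z), Add(58, z)))
Add(Function('R')(Function('Z')(-6, W)), Mul(-1, Function('g')(Function('F')(-7, 9)))) = Add(45, Mul(-1, Add(-406, Pow(Add(-2, Mul(2, 9)), 2), Mul(51, Add(-2, Mul(2, 9)))))) = Add(45, Mul(-1, Add(-406, Pow(Add(-2, 18), 2), Mul(51, Add(-2, 18))))) = Add(45, Mul(-1, Add(-406, Pow(16, 2), Mul(51, 16)))) = Add(45, Mul(-1, Add(-406, 256, 816))) = Add(45, Mul(-1, 666)) = Add(45, -666) = -621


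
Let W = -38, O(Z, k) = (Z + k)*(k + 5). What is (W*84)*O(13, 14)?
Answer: -1637496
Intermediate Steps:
O(Z, k) = (5 + k)*(Z + k) (O(Z, k) = (Z + k)*(5 + k) = (5 + k)*(Z + k))
(W*84)*O(13, 14) = (-38*84)*(14² + 5*13 + 5*14 + 13*14) = -3192*(196 + 65 + 70 + 182) = -3192*513 = -1637496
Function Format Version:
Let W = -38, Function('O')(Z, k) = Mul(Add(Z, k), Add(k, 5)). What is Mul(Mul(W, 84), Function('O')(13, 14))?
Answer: -1637496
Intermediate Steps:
Function('O')(Z, k) = Mul(Add(5, k), Add(Z, k)) (Function('O')(Z, k) = Mul(Add(Z, k), Add(5, k)) = Mul(Add(5, k), Add(Z, k)))
Mul(Mul(W, 84), Function('O')(13, 14)) = Mul(Mul(-38, 84), Add(Pow(14, 2), Mul(5, 13), Mul(5, 14), Mul(13, 14))) = Mul(-3192, Add(196, 65, 70, 182)) = Mul(-3192, 513) = -1637496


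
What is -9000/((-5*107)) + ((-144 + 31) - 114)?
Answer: -22489/107 ≈ -210.18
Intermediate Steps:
-9000/((-5*107)) + ((-144 + 31) - 114) = -9000/(-535) + (-113 - 114) = -9000*(-1)/535 - 227 = -250*(-36/535) - 227 = 1800/107 - 227 = -22489/107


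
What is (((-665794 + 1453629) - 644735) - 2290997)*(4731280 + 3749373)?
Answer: -18215569136741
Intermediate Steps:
(((-665794 + 1453629) - 644735) - 2290997)*(4731280 + 3749373) = ((787835 - 644735) - 2290997)*8480653 = (143100 - 2290997)*8480653 = -2147897*8480653 = -18215569136741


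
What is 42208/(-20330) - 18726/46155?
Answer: -77626994/31277705 ≈ -2.4819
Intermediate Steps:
42208/(-20330) - 18726/46155 = 42208*(-1/20330) - 18726*1/46155 = -21104/10165 - 6242/15385 = -77626994/31277705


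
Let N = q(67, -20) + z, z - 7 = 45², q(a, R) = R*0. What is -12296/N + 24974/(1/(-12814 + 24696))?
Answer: 75372229735/254 ≈ 2.9674e+8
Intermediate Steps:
q(a, R) = 0
z = 2032 (z = 7 + 45² = 7 + 2025 = 2032)
N = 2032 (N = 0 + 2032 = 2032)
-12296/N + 24974/(1/(-12814 + 24696)) = -12296/2032 + 24974/(1/(-12814 + 24696)) = -12296*1/2032 + 24974/(1/11882) = -1537/254 + 24974/(1/11882) = -1537/254 + 24974*11882 = -1537/254 + 296741068 = 75372229735/254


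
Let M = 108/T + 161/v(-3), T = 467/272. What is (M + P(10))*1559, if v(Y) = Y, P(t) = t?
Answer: 42016609/1401 ≈ 29990.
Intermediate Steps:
T = 467/272 (T = 467*(1/272) = 467/272 ≈ 1.7169)
M = 12941/1401 (M = 108/(467/272) + 161/(-3) = 108*(272/467) + 161*(-⅓) = 29376/467 - 161/3 = 12941/1401 ≈ 9.2370)
(M + P(10))*1559 = (12941/1401 + 10)*1559 = (26951/1401)*1559 = 42016609/1401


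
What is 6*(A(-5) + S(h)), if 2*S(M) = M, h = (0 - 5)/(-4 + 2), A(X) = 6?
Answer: 87/2 ≈ 43.500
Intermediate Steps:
h = 5/2 (h = -5/(-2) = -5*(-½) = 5/2 ≈ 2.5000)
S(M) = M/2
6*(A(-5) + S(h)) = 6*(6 + (½)*(5/2)) = 6*(6 + 5/4) = 6*(29/4) = 87/2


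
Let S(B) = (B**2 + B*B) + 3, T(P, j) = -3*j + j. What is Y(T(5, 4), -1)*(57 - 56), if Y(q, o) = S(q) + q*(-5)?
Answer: 171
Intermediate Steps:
T(P, j) = -2*j
S(B) = 3 + 2*B**2 (S(B) = (B**2 + B**2) + 3 = 2*B**2 + 3 = 3 + 2*B**2)
Y(q, o) = 3 - 5*q + 2*q**2 (Y(q, o) = (3 + 2*q**2) + q*(-5) = (3 + 2*q**2) - 5*q = 3 - 5*q + 2*q**2)
Y(T(5, 4), -1)*(57 - 56) = (3 - (-10)*4 + 2*(-2*4)**2)*(57 - 56) = (3 - 5*(-8) + 2*(-8)**2)*1 = (3 + 40 + 2*64)*1 = (3 + 40 + 128)*1 = 171*1 = 171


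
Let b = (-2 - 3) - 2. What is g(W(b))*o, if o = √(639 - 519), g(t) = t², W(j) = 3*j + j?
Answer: 1568*√30 ≈ 8588.3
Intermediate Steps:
b = -7 (b = -5 - 2 = -7)
W(j) = 4*j
o = 2*√30 (o = √120 = 2*√30 ≈ 10.954)
g(W(b))*o = (4*(-7))²*(2*√30) = (-28)²*(2*√30) = 784*(2*√30) = 1568*√30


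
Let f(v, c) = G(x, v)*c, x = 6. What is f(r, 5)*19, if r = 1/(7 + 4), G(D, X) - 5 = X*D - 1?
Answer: 4750/11 ≈ 431.82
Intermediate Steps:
G(D, X) = 4 + D*X (G(D, X) = 5 + (X*D - 1) = 5 + (D*X - 1) = 5 + (-1 + D*X) = 4 + D*X)
r = 1/11 ≈ 0.090909
f(v, c) = c*(4 + 6*v) (f(v, c) = (4 + 6*v)*c = c*(4 + 6*v))
f(r, 5)*19 = (2*5*(2 + 3*(1/11)))*19 = (2*5*(2 + 3/11))*19 = (2*5*(25/11))*19 = (250/11)*19 = 4750/11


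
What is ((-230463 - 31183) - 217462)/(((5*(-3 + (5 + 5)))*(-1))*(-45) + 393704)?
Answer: -479108/395279 ≈ -1.2121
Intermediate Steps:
((-230463 - 31183) - 217462)/(((5*(-3 + (5 + 5)))*(-1))*(-45) + 393704) = (-261646 - 217462)/(((5*(-3 + 10))*(-1))*(-45) + 393704) = -479108/(((5*7)*(-1))*(-45) + 393704) = -479108/((35*(-1))*(-45) + 393704) = -479108/(-35*(-45) + 393704) = -479108/(1575 + 393704) = -479108/395279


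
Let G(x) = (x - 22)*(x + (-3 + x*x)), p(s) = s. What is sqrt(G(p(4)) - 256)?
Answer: I*sqrt(562) ≈ 23.707*I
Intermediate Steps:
G(x) = (-22 + x)*(-3 + x + x**2) (G(x) = (-22 + x)*(x + (-3 + x**2)) = (-22 + x)*(-3 + x + x**2))
sqrt(G(p(4)) - 256) = sqrt((66 + 4**3 - 25*4 - 21*4**2) - 256) = sqrt((66 + 64 - 100 - 21*16) - 256) = sqrt((66 + 64 - 100 - 336) - 256) = sqrt(-306 - 256) = sqrt(-562) = I*sqrt(562)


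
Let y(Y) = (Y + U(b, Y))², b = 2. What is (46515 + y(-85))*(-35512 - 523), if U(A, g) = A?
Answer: -1924413140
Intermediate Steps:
y(Y) = (2 + Y)² (y(Y) = (Y + 2)² = (2 + Y)²)
(46515 + y(-85))*(-35512 - 523) = (46515 + (2 - 85)²)*(-35512 - 523) = (46515 + (-83)²)*(-36035) = (46515 + 6889)*(-36035) = 53404*(-36035) = -1924413140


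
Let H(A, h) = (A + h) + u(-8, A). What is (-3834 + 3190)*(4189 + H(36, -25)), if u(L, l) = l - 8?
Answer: -2722832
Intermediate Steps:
u(L, l) = -8 + l
H(A, h) = -8 + h + 2*A (H(A, h) = (A + h) + (-8 + A) = -8 + h + 2*A)
(-3834 + 3190)*(4189 + H(36, -25)) = (-3834 + 3190)*(4189 + (-8 - 25 + 2*36)) = -644*(4189 + (-8 - 25 + 72)) = -644*(4189 + 39) = -644*4228 = -2722832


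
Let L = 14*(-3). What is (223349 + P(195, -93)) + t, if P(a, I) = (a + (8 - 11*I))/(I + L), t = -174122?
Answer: 6644419/135 ≈ 49218.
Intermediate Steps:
L = -42
P(a, I) = (8 + a - 11*I)/(-42 + I) (P(a, I) = (a + (8 - 11*I))/(I - 42) = (8 + a - 11*I)/(-42 + I))
(223349 + P(195, -93)) + t = (223349 + (8 + 195 - 11*(-93))/(-42 - 93)) - 174122 = (223349 + (8 + 195 + 1023)/(-135)) - 174122 = (223349 - 1/135*1226) - 174122 = (223349 - 1226/135) - 174122 = 30150889/135 - 174122 = 6644419/135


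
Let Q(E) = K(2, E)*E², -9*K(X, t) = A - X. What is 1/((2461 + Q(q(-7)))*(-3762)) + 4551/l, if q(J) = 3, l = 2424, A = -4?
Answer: 7039527355/3749465016 ≈ 1.8775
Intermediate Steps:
K(X, t) = 4/9 + X/9 (K(X, t) = -(-4 - X)/9 = 4/9 + X/9)
Q(E) = 2*E²/3 (Q(E) = (4/9 + (⅑)*2)*E² = (4/9 + 2/9)*E² = 2*E²/3)
1/((2461 + Q(q(-7)))*(-3762)) + 4551/l = 1/((2461 + (⅔)*3²)*(-3762)) + 4551/2424 = -1/3762/(2461 + (⅔)*9) + 4551*(1/2424) = -1/3762/(2461 + 6) + 1517/808 = -1/3762/2467 + 1517/808 = (1/2467)*(-1/3762) + 1517/808 = -1/9280854 + 1517/808 = 7039527355/3749465016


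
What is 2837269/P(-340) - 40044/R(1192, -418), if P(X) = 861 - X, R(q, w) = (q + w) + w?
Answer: 240493730/106889 ≈ 2249.9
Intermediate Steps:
R(q, w) = q + 2*w
2837269/P(-340) - 40044/R(1192, -418) = 2837269/(861 - 1*(-340)) - 40044/(1192 + 2*(-418)) = 2837269/(861 + 340) - 40044/(1192 - 836) = 2837269/1201 - 40044/356 = 2837269*(1/1201) - 40044*1/356 = 2837269/1201 - 10011/89 = 240493730/106889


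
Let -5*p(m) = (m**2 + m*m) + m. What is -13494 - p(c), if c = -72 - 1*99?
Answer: -9159/5 ≈ -1831.8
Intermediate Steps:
c = -171 (c = -72 - 99 = -171)
p(m) = -2*m**2/5 - m/5 (p(m) = -((m**2 + m*m) + m)/5 = -((m**2 + m**2) + m)/5 = -(2*m**2 + m)/5 = -(m + 2*m**2)/5 = -2*m**2/5 - m/5)
-13494 - p(c) = -13494 - (-1)*(-171)*(1 + 2*(-171))/5 = -13494 - (-1)*(-171)*(1 - 342)/5 = -13494 - (-1)*(-171)*(-341)/5 = -13494 - 1*(-58311/5) = -13494 + 58311/5 = -9159/5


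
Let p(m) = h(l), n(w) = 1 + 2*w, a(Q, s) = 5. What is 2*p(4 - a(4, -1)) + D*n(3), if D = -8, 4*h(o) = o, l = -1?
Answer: -113/2 ≈ -56.500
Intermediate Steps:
h(o) = o/4
p(m) = -¼ (p(m) = (¼)*(-1) = -¼)
2*p(4 - a(4, -1)) + D*n(3) = 2*(-¼) - 8*(1 + 2*3) = -½ - 8*(1 + 6) = -½ - 8*7 = -½ - 56 = -113/2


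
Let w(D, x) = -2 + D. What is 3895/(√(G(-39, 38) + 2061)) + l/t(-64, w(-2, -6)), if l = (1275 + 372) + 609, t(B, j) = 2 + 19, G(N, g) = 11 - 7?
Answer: 752/7 + 779*√2065/413 ≈ 193.14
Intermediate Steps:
G(N, g) = 4
t(B, j) = 21
l = 2256 (l = 1647 + 609 = 2256)
3895/(√(G(-39, 38) + 2061)) + l/t(-64, w(-2, -6)) = 3895/(√(4 + 2061)) + 2256/21 = 3895/(√2065) + 2256*(1/21) = 3895*(√2065/2065) + 752/7 = 779*√2065/413 + 752/7 = 752/7 + 779*√2065/413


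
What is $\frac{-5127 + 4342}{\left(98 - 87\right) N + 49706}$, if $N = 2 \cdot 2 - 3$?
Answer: $- \frac{785}{49717} \approx -0.015789$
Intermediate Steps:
$N = 1$ ($N = 4 - 3 = 1$)
$\frac{-5127 + 4342}{\left(98 - 87\right) N + 49706} = \frac{-5127 + 4342}{\left(98 - 87\right) 1 + 49706} = - \frac{785}{11 \cdot 1 + 49706} = - \frac{785}{11 + 49706} = - \frac{785}{49717}$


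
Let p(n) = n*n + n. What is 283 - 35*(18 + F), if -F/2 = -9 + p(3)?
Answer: -137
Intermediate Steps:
p(n) = n + n² (p(n) = n² + n = n + n²)
F = -6 (F = -2*(-9 + 3*(1 + 3)) = -2*(-9 + 3*4) = -2*(-9 + 12) = -2*3 = -6)
283 - 35*(18 + F) = 283 - 35*(18 - 6) = 283 - 35*12 = 283 - 1*420 = 283 - 420 = -137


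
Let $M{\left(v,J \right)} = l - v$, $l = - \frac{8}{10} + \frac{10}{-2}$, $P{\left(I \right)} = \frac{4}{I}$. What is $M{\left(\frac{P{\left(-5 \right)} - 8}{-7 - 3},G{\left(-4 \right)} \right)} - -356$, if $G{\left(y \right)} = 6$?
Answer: $\frac{8733}{25} \approx 349.32$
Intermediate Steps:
$l = - \frac{29}{5}$ ($l = \left(-8\right) \frac{1}{10} + 10 \left(- \frac{1}{2}\right) = - \frac{4}{5} - 5 = - \frac{29}{5} \approx -5.8$)
$M{\left(v,J \right)} = - \frac{29}{5} - v$
$M{\left(\frac{P{\left(-5 \right)} - 8}{-7 - 3},G{\left(-4 \right)} \right)} - -356 = \left(- \frac{29}{5} - \frac{\frac{4}{-5} - 8}{-7 - 3}\right) - -356 = \left(- \frac{29}{5} - \frac{4 \left(- \frac{1}{5}\right) - 8}{-10}\right) + 356 = \left(- \frac{29}{5} - \left(- \frac{4}{5} - 8\right) \left(- \frac{1}{10}\right)\right) + 356 = \left(- \frac{29}{5} - \left(- \frac{44}{5}\right) \left(- \frac{1}{10}\right)\right) + 356 = \left(- \frac{29}{5} - \frac{22}{25}\right) + 356 = - \frac{167}{25} + 356 = \frac{8733}{25}$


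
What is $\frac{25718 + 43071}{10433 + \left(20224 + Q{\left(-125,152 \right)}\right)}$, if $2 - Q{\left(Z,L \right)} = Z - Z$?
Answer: $\frac{2219}{989} \approx 2.2437$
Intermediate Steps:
$Q{\left(Z,L \right)} = 2$ ($Q{\left(Z,L \right)} = 2 - \left(Z - Z\right) = 2 - 0 = 2 + 0 = 2$)
$\frac{25718 + 43071}{10433 + \left(20224 + Q{\left(-125,152 \right)}\right)} = \frac{25718 + 43071}{10433 + \left(20224 + 2\right)} = \frac{68789}{10433 + 20226} = \frac{68789}{30659} = 68789 \cdot \frac{1}{30659} = \frac{2219}{989}$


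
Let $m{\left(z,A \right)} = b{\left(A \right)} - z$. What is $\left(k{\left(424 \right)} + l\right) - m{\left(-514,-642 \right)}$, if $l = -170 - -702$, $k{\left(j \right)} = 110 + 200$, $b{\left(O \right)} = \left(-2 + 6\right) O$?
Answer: $2896$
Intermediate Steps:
$b{\left(O \right)} = 4 O$
$m{\left(z,A \right)} = - z + 4 A$ ($m{\left(z,A \right)} = 4 A - z = - z + 4 A$)
$k{\left(j \right)} = 310$
$l = 532$ ($l = -170 + 702 = 532$)
$\left(k{\left(424 \right)} + l\right) - m{\left(-514,-642 \right)} = \left(310 + 532\right) - \left(\left(-1\right) \left(-514\right) + 4 \left(-642\right)\right) = 842 - \left(514 - 2568\right) = 842 - -2054 = 842 + 2054 = 2896$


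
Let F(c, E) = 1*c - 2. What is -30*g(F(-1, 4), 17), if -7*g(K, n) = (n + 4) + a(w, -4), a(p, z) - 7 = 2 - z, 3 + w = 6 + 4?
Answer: 1020/7 ≈ 145.71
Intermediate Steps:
F(c, E) = -2 + c (F(c, E) = c - 2 = -2 + c)
w = 7 (w = -3 + (6 + 4) = -3 + 10 = 7)
a(p, z) = 9 - z (a(p, z) = 7 + (2 - z) = 9 - z)
g(K, n) = -17/7 - n/7 (g(K, n) = -((n + 4) + (9 - 1*(-4)))/7 = -((4 + n) + (9 + 4))/7 = -((4 + n) + 13)/7 = -(17 + n)/7 = -17/7 - n/7)
-30*g(F(-1, 4), 17) = -30*(-17/7 - 1/7*17) = -30*(-17/7 - 17/7) = -30*(-34/7) = 1020/7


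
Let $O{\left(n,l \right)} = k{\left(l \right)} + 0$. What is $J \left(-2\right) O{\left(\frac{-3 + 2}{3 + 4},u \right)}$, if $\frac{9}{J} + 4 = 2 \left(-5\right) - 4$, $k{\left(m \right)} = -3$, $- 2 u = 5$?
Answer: $-3$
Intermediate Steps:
$u = - \frac{5}{2}$ ($u = \left(- \frac{1}{2}\right) 5 = - \frac{5}{2} \approx -2.5$)
$O{\left(n,l \right)} = -3$ ($O{\left(n,l \right)} = -3 + 0 = -3$)
$J = - \frac{1}{2}$ ($J = \frac{9}{-4 + \left(2 \left(-5\right) - 4\right)} = \frac{9}{-4 - 14} = \frac{9}{-18} = 9 \left(- \frac{1}{18}\right) = - \frac{1}{2} \approx -0.5$)
$J \left(-2\right) O{\left(\frac{-3 + 2}{3 + 4},u \right)} = \left(- \frac{1}{2}\right) \left(-2\right) \left(-3\right) = 1 \left(-3\right) = -3$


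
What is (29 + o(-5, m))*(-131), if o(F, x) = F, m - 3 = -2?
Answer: -3144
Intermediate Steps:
m = 1 (m = 3 - 2 = 1)
(29 + o(-5, m))*(-131) = (29 - 5)*(-131) = 24*(-131) = -3144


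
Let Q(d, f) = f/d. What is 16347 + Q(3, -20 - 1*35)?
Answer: 48986/3 ≈ 16329.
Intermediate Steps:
16347 + Q(3, -20 - 1*35) = 16347 + (-20 - 1*35)/3 = 16347 + (-20 - 35)*(⅓) = 16347 - 55*⅓ = 16347 - 55/3 = 48986/3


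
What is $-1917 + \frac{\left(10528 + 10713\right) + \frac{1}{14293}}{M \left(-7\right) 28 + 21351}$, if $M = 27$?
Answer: $- \frac{439707879565}{229531287} \approx -1915.7$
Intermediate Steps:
$-1917 + \frac{\left(10528 + 10713\right) + \frac{1}{14293}}{M \left(-7\right) 28 + 21351} = -1917 + \frac{\left(10528 + 10713\right) + \frac{1}{14293}}{27 \left(-7\right) 28 + 21351} = -1917 + \frac{21241 + \frac{1}{14293}}{\left(-189\right) 28 + 21351} = -1917 + \frac{303597614}{14293 \left(-5292 + 21351\right)} = -1917 + \frac{303597614}{14293 \cdot 16059} = -1917 + \frac{303597614}{14293} \cdot \frac{1}{16059} = -1917 + \frac{303597614}{229531287} = - \frac{439707879565}{229531287}$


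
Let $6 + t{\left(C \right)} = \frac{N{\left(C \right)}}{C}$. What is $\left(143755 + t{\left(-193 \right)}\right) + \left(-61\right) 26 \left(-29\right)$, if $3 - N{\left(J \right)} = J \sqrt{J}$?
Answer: $\frac{36620396}{193} - i \sqrt{193} \approx 1.8974 \cdot 10^{5} - 13.892 i$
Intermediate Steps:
$N{\left(J \right)} = 3 - J^{\frac{3}{2}}$ ($N{\left(J \right)} = 3 - J \sqrt{J} = 3 - J^{\frac{3}{2}}$)
$t{\left(C \right)} = -6 + \frac{3 - C^{\frac{3}{2}}}{C}$
$\left(143755 + t{\left(-193 \right)}\right) + \left(-61\right) 26 \left(-29\right) = \left(143755 - \left(6 + \frac{3}{193} + \sqrt{-193}\right)\right) + \left(-61\right) 26 \left(-29\right) = \left(143755 - \left(\frac{1161}{193} + i \sqrt{193}\right)\right) - -45994 = \left(143755 - \left(\frac{1161}{193} + i \sqrt{193}\right)\right) + 45994 = \left(\frac{27743554}{193} - i \sqrt{193}\right) + 45994 = \frac{36620396}{193} - i \sqrt{193}$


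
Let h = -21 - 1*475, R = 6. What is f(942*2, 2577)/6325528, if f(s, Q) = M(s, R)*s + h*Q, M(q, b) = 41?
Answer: -300237/1581382 ≈ -0.18986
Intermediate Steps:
h = -496 (h = -21 - 475 = -496)
f(s, Q) = -496*Q + 41*s (f(s, Q) = 41*s - 496*Q = -496*Q + 41*s)
f(942*2, 2577)/6325528 = (-496*2577 + 41*(942*2))/6325528 = (-1278192 + 41*1884)*(1/6325528) = (-1278192 + 77244)*(1/6325528) = -1200948*1/6325528 = -300237/1581382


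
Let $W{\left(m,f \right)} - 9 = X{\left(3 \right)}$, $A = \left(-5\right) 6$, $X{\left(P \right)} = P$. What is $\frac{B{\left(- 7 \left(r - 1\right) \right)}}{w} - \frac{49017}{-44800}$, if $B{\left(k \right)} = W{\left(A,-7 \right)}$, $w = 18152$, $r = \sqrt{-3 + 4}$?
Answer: $\frac{111286773}{101651200} \approx 1.0948$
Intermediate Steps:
$r = 1$ ($r = \sqrt{1} = 1$)
$A = -30$
$W{\left(m,f \right)} = 12$ ($W{\left(m,f \right)} = 9 + 3 = 12$)
$B{\left(k \right)} = 12$
$\frac{B{\left(- 7 \left(r - 1\right) \right)}}{w} - \frac{49017}{-44800} = \frac{12}{18152} - \frac{49017}{-44800} = 12 \cdot \frac{1}{18152} - - \frac{49017}{44800} = \frac{3}{4538} + \frac{49017}{44800} = \frac{111286773}{101651200}$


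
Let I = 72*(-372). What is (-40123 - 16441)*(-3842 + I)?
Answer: 1732329064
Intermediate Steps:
I = -26784
(-40123 - 16441)*(-3842 + I) = (-40123 - 16441)*(-3842 - 26784) = -56564*(-30626) = 1732329064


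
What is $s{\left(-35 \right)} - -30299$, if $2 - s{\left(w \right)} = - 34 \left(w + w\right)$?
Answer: $27921$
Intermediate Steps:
$s{\left(w \right)} = 2 + 68 w$ ($s{\left(w \right)} = 2 - - 34 \left(w + w\right) = 2 - - 34 \cdot 2 w = 2 - - 68 w = 2 + 68 w$)
$s{\left(-35 \right)} - -30299 = \left(2 + 68 \left(-35\right)\right) - -30299 = \left(2 - 2380\right) + 30299 = -2378 + 30299 = 27921$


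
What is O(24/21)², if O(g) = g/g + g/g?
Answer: 4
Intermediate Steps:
O(g) = 2 (O(g) = 1 + 1 = 2)
O(24/21)² = 2² = 4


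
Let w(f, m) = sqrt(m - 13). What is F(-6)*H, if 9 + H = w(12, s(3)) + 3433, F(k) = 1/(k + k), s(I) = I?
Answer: -856/3 - I*sqrt(10)/12 ≈ -285.33 - 0.26352*I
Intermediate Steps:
w(f, m) = sqrt(-13 + m)
F(k) = 1/(2*k)
H = 3424 + I*sqrt(10) (H = -9 + (sqrt(-13 + 3) + 3433) = -9 + (sqrt(-10) + 3433) = -9 + (I*sqrt(10) + 3433) = -9 + (3433 + I*sqrt(10)) = 3424 + I*sqrt(10) ≈ 3424.0 + 3.1623*I)
F(-6)*H = ((1/2)/(-6))*(3424 + I*sqrt(10)) = ((1/2)*(-1/6))*(3424 + I*sqrt(10)) = -(3424 + I*sqrt(10))/12 = -856/3 - I*sqrt(10)/12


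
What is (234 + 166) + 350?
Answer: 750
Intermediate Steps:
(234 + 166) + 350 = 400 + 350 = 750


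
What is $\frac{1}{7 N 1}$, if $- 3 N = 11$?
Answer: $- \frac{3}{77} \approx -0.038961$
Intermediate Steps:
$N = - \frac{11}{3}$ ($N = \left(- \frac{1}{3}\right) 11 = - \frac{11}{3} \approx -3.6667$)
$\frac{1}{7 N 1} = \frac{1}{7 \left(- \frac{11}{3}\right) 1} = \frac{1}{\left(- \frac{77}{3}\right) 1} = \frac{1}{- \frac{77}{3}} = - \frac{3}{77}$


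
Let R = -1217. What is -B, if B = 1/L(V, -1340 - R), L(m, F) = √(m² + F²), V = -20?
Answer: -√15529/15529 ≈ -0.0080247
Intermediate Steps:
L(m, F) = √(F² + m²)
B = √15529/15529 (B = 1/(√((-1340 - 1*(-1217))² + (-20)²)) = 1/(√((-1340 + 1217)² + 400)) = 1/(√((-123)² + 400)) = 1/(√(15129 + 400)) = 1/(√15529) = √15529/15529 ≈ 0.0080247)
-B = -√15529/15529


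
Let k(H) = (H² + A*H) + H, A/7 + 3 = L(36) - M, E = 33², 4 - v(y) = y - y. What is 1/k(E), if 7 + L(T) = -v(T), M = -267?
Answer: 1/3115629 ≈ 3.2096e-7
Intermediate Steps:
v(y) = 4 (v(y) = 4 - (y - y) = 4 - 1*0 = 4 + 0 = 4)
L(T) = -11 (L(T) = -7 - 1*4 = -7 - 4 = -11)
E = 1089
A = 1771 (A = -21 + 7*(-11 - 1*(-267)) = -21 + 7*(-11 + 267) = -21 + 7*256 = -21 + 1792 = 1771)
k(H) = H² + 1772*H (k(H) = (H² + 1771*H) + H = H² + 1772*H)
1/k(E) = 1/(1089*(1772 + 1089)) = 1/(1089*2861) = 1/3115629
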